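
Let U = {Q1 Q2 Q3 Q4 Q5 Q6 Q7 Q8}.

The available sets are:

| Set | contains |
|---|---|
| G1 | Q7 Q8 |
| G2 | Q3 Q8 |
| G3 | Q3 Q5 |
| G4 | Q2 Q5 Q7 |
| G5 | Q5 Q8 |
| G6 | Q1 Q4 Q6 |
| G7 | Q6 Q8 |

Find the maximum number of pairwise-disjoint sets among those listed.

G2, G4, G6 are pairwise disjoint (G2={Q3,Q8}; G4={Q2,Q5,Q7}; G6={Q1,Q4,Q6}).
Every remaining set overlaps one of these, and no 4 of the listed sets are pairwise disjoint, so 3 is the maximum.

3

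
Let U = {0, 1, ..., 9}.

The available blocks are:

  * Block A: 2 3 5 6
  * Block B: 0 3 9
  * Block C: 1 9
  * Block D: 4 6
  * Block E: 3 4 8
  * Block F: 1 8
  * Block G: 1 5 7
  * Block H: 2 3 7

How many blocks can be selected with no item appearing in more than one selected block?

B, D, G are pairwise disjoint (B={0,3,9}; D={4,6}; G={1,5,7}).
Every remaining block overlaps one of these, and no 4 of the listed blocks are pairwise disjoint, so 3 is the maximum.

3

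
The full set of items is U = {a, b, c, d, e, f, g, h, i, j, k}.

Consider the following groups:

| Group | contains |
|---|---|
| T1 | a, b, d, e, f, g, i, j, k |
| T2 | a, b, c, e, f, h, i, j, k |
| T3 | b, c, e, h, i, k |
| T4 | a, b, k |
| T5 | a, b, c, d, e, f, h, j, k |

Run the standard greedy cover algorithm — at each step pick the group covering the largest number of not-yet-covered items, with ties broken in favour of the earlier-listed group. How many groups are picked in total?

2

Greedy: pick T1 (covers 9 new) → pick T2 (covers 2 new). Total picks: 2.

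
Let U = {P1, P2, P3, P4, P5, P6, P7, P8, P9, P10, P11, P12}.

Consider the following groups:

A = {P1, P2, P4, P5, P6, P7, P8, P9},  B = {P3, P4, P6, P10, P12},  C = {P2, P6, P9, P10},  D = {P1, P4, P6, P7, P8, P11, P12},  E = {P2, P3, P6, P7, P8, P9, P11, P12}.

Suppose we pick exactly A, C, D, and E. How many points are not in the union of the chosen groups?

Union of A, C, D, E = {P1, P2, P3, P4, P5, P6, P7, P8, P9, P10, P11, P12} — that's every point, so 0 are uncovered.

0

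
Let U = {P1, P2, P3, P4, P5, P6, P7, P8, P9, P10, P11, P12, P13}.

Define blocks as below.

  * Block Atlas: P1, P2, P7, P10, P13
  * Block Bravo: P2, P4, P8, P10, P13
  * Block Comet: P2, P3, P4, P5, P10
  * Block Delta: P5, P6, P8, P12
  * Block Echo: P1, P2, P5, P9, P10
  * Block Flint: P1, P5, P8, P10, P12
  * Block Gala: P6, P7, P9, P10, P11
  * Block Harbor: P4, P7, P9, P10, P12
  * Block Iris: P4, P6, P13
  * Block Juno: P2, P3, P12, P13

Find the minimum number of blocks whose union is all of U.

Flint, Gala, Harbor, and Juno cover everything between them: the union {P1, P2, P3, P4, P5, P6, P7, P8, P9, P10, P11, P12, P13} is all of U.
No 3 of the 10 blocks cover everything (all 120 combinations miss at least one point), so 4 is optimal.

4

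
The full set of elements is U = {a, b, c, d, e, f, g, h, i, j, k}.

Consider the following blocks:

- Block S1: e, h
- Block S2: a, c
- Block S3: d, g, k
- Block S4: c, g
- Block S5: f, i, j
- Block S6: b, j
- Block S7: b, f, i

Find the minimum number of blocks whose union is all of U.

5

S1 and S2 and S3 and S5 and S7 together: S1 ∪ S2 ∪ S3 ∪ S5 ∪ S7 = {a, b, c, d, e, f, g, h, i, j, k} — every element is covered.
No 4 of the 7 blocks cover everything (all 35 combinations miss at least one element), so 5 is optimal.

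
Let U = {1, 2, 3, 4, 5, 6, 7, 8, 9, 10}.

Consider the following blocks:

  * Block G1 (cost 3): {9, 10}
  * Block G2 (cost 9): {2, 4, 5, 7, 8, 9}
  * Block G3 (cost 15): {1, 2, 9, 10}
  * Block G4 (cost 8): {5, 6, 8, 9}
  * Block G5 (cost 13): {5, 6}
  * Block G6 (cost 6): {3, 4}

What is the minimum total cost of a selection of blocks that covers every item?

38

G2, G3, G4, G6 together cover every item (G2 ∪ G3 ∪ G4 ∪ G6 = {1, 2, 3, 4, 5, 6, 7, 8, 9, 10}); total cost 9 + 15 + 8 + 6 = 38.
The greedy pick G1, G2, G6, G4, G3 costs 41; no covering selection beats 38.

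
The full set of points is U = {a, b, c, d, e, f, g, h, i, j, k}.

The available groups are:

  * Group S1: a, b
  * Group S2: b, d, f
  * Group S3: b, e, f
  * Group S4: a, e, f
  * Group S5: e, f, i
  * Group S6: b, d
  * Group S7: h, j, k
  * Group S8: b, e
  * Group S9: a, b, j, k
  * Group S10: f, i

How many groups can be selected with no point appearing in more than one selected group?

S7, S8, S10 are pairwise disjoint (S7={h,j,k}; S8={b,e}; S10={f,i}).
Every remaining group overlaps one of these, and no 4 of the listed groups are pairwise disjoint, so 3 is the maximum.

3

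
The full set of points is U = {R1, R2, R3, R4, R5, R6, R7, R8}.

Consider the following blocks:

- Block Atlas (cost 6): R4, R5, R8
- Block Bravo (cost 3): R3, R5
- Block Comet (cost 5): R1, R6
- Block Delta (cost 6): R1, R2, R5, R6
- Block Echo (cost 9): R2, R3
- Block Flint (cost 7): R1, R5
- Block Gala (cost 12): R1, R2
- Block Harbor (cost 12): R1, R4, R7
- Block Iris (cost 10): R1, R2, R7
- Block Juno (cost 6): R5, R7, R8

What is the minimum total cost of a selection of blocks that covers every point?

Atlas, Bravo, Delta, Juno together cover every point (Atlas ∪ Bravo ∪ Delta ∪ Juno = {R1, R2, R3, R4, R5, R6, R7, R8}); total cost 6 + 3 + 6 + 6 = 21.
No covering selection has total cost below 21.

21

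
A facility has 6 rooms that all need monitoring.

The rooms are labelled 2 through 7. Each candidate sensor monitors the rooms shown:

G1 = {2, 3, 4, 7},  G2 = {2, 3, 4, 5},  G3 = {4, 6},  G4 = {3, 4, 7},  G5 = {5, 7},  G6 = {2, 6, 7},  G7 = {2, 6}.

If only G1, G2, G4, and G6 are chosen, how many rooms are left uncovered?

Union of G1, G2, G4, G6 = {2, 3, 4, 5, 6, 7} — that's every room, so 0 are uncovered.

0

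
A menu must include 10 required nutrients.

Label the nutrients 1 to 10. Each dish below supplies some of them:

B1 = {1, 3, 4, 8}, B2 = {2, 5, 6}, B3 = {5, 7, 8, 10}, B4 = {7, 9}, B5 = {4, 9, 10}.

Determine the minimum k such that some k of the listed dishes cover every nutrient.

4

Take {B1, B2, B3, B4}. Their union is {1, 2, 3, 4, 5, 6, 7, 8, 9, 10}, which is all 10 nutrients.
No 3 of the 5 dishes cover everything (all 10 combinations miss at least one nutrient), so 4 is optimal.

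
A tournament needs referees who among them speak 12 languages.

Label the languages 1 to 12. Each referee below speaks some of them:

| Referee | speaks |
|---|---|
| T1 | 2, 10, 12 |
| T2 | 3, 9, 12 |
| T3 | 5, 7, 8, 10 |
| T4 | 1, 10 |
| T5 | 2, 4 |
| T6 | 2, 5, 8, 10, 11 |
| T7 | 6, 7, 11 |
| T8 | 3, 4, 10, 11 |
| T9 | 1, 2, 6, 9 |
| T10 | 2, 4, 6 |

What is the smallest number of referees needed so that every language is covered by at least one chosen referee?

Take {T2, T3, T8, T9}. Their union is {1, 2, 3, 4, 5, 6, 7, 8, 9, 10, 11, 12}, which is all 12 languages.
No 3 of the 10 referees cover everything (all 120 combinations miss at least one language), so 4 is optimal.

4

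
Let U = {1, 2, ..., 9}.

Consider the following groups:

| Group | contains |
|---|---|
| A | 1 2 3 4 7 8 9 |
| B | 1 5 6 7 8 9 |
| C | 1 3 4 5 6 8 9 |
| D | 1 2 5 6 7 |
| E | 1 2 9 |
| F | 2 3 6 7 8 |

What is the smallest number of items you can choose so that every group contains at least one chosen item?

Take H = {2, 6}. Each listed group contains at least one of these, so H is a hitting set of size 2.
No single item lies in every group, so at least 2 are needed and 2 is optimal.

2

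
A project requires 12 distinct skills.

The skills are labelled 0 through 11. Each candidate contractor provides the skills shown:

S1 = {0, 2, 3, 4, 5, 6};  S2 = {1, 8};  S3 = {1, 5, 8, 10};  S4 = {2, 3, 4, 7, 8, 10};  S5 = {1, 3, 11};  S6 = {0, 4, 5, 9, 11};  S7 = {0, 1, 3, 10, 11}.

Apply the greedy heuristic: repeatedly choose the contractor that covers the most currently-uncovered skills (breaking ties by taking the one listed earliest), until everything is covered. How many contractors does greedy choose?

Greedy: pick S1 (covers 6 new) → pick S3 (covers 3 new) → pick S6 (covers 2 new) → pick S4 (covers 1 new). Total picks: 4.

4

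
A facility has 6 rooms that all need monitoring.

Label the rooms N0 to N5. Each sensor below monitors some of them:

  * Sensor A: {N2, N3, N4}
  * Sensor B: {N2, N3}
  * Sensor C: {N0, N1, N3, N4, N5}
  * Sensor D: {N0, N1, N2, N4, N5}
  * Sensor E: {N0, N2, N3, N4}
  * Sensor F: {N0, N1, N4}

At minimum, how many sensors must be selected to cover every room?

Take {B, D}. Their union is {N0, N1, N2, N3, N4, N5}, which is all 6 rooms.
No single sensor has all 6 rooms (the largest, C, has 5), so 2 is optimal.

2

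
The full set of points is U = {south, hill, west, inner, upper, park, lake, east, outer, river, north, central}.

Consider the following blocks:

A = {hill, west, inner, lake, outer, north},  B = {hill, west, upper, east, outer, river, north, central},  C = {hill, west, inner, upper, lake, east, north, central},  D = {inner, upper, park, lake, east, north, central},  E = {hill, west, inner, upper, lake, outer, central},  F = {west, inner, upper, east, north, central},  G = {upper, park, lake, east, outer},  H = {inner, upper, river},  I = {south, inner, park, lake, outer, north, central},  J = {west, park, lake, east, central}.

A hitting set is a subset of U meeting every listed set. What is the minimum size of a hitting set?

2

The 2 points {upper, lake} hit every block.
The blocks H, J are pairwise disjoint, so any hitting set needs a separate point for each — at least 2. Hence 2 is optimal.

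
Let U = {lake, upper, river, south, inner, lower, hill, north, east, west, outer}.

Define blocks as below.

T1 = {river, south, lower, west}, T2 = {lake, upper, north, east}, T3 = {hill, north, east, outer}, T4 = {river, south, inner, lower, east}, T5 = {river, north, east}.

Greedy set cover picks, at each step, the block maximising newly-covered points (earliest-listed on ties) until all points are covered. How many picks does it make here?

4

Greedy: pick T4 (covers 5 new) → pick T2 (covers 3 new) → pick T3 (covers 2 new) → pick T1 (covers 1 new). Total picks: 4.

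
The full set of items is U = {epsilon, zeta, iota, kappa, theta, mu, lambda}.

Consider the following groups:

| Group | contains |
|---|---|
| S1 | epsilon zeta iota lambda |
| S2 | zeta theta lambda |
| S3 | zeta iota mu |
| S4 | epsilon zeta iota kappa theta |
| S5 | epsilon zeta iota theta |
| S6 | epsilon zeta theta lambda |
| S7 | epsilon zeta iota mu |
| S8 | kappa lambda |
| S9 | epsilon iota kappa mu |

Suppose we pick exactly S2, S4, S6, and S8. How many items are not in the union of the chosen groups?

1

Union of S2, S4, S6, S8 = {epsilon, zeta, iota, kappa, theta, lambda}.
Not covered: mu — 1 item.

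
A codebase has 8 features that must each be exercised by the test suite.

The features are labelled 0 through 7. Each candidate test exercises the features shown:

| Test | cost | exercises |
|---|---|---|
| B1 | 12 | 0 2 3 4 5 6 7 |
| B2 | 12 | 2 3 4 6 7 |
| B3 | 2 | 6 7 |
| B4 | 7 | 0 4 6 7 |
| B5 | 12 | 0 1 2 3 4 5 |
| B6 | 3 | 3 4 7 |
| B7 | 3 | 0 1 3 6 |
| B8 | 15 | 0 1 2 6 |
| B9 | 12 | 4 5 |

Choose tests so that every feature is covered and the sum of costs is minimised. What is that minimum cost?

14

B3, B5 together cover every feature (B3 ∪ B5 = {0, 1, 2, 3, 4, 5, 6, 7}); total cost 2 + 12 = 14.
The greedy pick B7, B6, B1 costs 18; no covering selection beats 14.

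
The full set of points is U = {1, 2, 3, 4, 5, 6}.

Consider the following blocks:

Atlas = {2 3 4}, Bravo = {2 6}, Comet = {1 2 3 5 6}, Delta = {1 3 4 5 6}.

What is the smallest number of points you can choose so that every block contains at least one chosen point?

2

Take H = {2, 6}. Each listed block contains at least one of these, so H is a hitting set of size 2.
No single point lies in every block, so at least 2 are needed and 2 is optimal.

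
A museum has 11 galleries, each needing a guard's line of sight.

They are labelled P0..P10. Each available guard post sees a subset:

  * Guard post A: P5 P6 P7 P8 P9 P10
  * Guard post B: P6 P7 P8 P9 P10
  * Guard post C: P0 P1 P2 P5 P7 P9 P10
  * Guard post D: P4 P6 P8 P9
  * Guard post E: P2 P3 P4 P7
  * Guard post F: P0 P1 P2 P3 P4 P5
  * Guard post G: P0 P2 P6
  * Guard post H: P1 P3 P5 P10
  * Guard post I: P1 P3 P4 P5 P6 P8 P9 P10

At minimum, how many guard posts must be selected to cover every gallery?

2

Take {B, F}. Their union is {P0, P1, P2, P3, P4, P5, P6, P7, P8, P9, P10}, which is all 11 galleries.
No single guard post has all 11 galleries (the largest, I, has 8), so 2 is optimal.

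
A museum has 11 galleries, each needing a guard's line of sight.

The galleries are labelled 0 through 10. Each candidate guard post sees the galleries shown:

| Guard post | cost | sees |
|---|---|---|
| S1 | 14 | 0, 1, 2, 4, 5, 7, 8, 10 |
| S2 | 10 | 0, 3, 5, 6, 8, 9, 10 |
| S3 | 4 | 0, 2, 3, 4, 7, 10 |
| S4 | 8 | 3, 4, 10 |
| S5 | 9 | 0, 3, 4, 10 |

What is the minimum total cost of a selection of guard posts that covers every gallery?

S1, S2 together cover every gallery (S1 ∪ S2 = {0, 1, 2, 3, 4, 5, 6, 7, 8, 9, 10}); total cost 14 + 10 = 24.
The greedy pick S3, S2, S1 costs 28; no covering selection beats 24.

24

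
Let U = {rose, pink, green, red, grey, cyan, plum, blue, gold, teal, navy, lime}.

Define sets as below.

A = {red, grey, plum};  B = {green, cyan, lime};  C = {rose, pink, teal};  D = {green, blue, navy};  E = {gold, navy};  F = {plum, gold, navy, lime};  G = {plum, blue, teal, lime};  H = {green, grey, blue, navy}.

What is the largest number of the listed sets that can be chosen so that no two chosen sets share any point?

A, B, C, E are pairwise disjoint (A={red,grey,plum}; B={green,cyan,lime}; C={rose,pink,teal}; E={gold,navy}).
Every remaining set overlaps one of these, and no 5 of the listed sets are pairwise disjoint, so 4 is the maximum.

4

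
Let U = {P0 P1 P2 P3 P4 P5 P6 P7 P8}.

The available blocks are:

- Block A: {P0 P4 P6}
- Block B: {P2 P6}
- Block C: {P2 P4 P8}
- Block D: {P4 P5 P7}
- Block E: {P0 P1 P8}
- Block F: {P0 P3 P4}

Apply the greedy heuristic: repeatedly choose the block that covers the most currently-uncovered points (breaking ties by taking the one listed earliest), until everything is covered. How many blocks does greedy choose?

Greedy: pick A (covers 3 new) → pick C (covers 2 new) → pick D (covers 2 new) → pick E (covers 1 new) → pick F (covers 1 new). Total picks: 5.
(The true minimum cover uses only 4 blocks, so greedy is not optimal here.)

5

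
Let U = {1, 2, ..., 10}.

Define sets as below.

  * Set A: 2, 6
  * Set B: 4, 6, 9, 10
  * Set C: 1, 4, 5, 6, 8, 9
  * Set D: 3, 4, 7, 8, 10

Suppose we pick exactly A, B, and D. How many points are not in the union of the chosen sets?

Union of A, B, D = {2, 3, 4, 6, 7, 8, 9, 10}.
Not covered: 1, 5 — 2 points.

2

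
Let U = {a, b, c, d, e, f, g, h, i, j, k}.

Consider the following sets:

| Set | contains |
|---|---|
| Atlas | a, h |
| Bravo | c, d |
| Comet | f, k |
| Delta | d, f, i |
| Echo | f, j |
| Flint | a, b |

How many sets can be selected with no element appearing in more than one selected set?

Atlas, Bravo, Comet are pairwise disjoint (Atlas={a,h}; Bravo={c,d}; Comet={f,k}).
Every remaining set overlaps one of these, and no 4 of the listed sets are pairwise disjoint, so 3 is the maximum.

3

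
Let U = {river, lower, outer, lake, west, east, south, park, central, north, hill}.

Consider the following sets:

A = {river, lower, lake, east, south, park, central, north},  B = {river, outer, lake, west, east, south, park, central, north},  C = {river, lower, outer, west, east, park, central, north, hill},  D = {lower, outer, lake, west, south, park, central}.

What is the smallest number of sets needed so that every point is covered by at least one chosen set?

C and D cover everything between them: the union {river, lower, outer, lake, west, east, south, park, central, north, hill} is all of U.
No single set has all 11 points (the largest, B, has 9), so 2 is optimal.

2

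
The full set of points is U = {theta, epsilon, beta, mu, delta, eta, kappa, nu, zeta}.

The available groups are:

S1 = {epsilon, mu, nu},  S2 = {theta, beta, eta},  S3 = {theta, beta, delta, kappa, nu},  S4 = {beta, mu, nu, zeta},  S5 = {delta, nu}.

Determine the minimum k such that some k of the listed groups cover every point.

S1 and S2 and S3 and S4 together: S1 ∪ S2 ∪ S3 ∪ S4 = {theta, epsilon, beta, mu, delta, eta, kappa, nu, zeta} — every point is covered.
No 3 of the 5 groups cover everything (all 10 combinations miss at least one point), so 4 is optimal.

4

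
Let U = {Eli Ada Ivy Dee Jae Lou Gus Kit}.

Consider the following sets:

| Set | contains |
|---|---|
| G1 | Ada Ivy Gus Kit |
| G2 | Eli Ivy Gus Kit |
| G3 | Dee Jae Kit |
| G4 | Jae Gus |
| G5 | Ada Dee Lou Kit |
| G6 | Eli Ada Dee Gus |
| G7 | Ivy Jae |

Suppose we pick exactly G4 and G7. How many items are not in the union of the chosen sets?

5

Union of G4, G7 = {Ivy, Jae, Gus}.
Not covered: Eli, Ada, Dee, Lou, Kit — 5 items.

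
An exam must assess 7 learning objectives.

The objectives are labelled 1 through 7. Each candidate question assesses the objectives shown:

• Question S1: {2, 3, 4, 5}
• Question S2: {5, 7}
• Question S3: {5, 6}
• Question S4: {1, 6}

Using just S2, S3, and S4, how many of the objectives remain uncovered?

Union of S2, S3, S4 = {1, 5, 6, 7}.
Not covered: 2, 3, 4 — 3 objectives.

3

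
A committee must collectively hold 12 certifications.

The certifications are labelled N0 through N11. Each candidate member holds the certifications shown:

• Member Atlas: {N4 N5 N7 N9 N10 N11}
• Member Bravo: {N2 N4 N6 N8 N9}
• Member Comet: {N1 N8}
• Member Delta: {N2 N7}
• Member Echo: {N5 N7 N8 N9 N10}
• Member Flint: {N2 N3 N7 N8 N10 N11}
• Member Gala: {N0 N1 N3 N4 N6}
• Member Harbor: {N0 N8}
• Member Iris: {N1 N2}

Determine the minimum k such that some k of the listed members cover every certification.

Take {Echo, Flint, Gala}. Their union is {N0, N1, N2, N3, N4, N5, N6, N7, N8, N9, N10, N11}, which is all 12 certifications.
No 2 of the 9 members cover everything (all 36 combinations miss at least one certification), so 3 is optimal.

3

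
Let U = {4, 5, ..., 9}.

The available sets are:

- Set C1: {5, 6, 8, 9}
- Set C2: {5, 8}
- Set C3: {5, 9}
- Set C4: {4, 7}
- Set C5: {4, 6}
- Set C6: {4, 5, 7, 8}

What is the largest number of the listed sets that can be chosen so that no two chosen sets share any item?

C3, C4 are pairwise disjoint (C3={5,9}; C4={4,7}).
Every remaining set overlaps one of these, and no 3 of the listed sets are pairwise disjoint, so 2 is the maximum.

2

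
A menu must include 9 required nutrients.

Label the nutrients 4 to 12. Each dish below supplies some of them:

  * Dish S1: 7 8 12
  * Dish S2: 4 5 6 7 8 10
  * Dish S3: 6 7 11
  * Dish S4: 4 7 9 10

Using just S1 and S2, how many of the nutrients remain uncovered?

Union of S1, S2 = {4, 5, 6, 7, 8, 10, 12}.
Not covered: 9, 11 — 2 nutrients.

2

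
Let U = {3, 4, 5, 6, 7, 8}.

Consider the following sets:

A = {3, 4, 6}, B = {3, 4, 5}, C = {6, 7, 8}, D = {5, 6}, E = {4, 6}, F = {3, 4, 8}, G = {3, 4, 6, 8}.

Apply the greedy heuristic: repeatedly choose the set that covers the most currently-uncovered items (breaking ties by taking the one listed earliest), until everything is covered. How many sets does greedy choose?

3

Greedy: pick G (covers 4 new) → pick B (covers 1 new) → pick C (covers 1 new). Total picks: 3.
(The true minimum cover uses only 2 sets, so greedy is not optimal here.)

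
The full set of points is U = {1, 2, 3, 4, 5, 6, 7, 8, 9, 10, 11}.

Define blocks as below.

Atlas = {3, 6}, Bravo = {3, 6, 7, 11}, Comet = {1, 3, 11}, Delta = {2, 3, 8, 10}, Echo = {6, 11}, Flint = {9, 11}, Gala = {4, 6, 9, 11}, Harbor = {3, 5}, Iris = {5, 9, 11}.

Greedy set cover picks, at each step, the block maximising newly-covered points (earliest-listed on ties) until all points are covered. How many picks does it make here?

5

Greedy: pick Bravo (covers 4 new) → pick Delta (covers 3 new) → pick Gala (covers 2 new) → pick Comet (covers 1 new) → pick Harbor (covers 1 new). Total picks: 5.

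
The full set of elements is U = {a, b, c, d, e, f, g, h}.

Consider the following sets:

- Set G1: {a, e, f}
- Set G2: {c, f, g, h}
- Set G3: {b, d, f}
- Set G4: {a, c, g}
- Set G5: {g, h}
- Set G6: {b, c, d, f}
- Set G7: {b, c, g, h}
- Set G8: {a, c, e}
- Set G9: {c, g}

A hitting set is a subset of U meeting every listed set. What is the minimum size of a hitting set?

The 3 elements {b, e, g} hit every set.
The sets G3, G5, G8 are pairwise disjoint, so any hitting set needs a separate element for each — at least 3. Hence 3 is optimal.

3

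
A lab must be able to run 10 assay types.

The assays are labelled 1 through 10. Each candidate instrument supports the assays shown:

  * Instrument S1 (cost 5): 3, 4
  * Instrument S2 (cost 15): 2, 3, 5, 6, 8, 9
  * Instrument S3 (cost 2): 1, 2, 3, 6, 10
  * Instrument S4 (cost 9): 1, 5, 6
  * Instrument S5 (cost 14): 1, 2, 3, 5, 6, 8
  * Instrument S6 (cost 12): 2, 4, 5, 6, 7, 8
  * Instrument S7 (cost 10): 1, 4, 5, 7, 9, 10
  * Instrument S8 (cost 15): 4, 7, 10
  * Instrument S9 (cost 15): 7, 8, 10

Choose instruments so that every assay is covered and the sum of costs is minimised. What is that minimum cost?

24

S5, S7 together cover every assay (S5 ∪ S7 = {1, 2, 3, 4, 5, 6, 7, 8, 9, 10}); total cost 14 + 10 = 24.
No covering selection has total cost below 24.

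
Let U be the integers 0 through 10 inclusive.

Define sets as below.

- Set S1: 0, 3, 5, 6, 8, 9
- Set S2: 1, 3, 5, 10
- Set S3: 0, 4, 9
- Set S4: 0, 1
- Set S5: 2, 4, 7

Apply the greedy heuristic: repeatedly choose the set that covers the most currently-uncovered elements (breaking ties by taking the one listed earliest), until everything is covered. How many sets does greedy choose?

Greedy: pick S1 (covers 6 new) → pick S5 (covers 3 new) → pick S2 (covers 2 new). Total picks: 3.

3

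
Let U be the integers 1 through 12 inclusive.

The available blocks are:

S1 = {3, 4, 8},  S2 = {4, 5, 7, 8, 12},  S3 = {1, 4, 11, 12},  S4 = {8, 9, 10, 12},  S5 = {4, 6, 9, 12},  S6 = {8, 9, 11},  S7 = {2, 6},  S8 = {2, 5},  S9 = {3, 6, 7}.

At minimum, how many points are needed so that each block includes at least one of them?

The 4 points {2, 4, 6, 9} hit every block.
No choice of 3 points meets every block, so 4 is the minimum.

4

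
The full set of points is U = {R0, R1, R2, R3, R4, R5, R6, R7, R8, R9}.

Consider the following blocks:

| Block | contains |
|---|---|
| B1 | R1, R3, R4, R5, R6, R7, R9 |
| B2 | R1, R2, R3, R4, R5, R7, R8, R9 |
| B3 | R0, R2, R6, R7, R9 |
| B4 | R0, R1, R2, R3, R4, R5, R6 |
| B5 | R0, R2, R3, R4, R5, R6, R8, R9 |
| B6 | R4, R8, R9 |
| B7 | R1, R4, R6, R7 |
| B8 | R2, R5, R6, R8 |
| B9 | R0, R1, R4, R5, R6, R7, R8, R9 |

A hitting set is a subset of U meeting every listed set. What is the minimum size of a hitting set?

H = {R6, R9} meets every block (each contains at least one member of H), and |H| = 2.
No single point lies in every block, so at least 2 are needed and 2 is optimal.

2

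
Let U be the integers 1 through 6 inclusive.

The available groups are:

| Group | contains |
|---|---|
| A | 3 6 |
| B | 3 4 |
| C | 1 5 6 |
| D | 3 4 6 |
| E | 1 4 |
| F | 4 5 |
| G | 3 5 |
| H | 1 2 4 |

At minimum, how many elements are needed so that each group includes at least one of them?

3

Take T = {1, 3, 5}. Each listed group contains at least one of these, so T is a hitting set of size 3.
No choice of 2 elements meets every group, so 3 is the minimum.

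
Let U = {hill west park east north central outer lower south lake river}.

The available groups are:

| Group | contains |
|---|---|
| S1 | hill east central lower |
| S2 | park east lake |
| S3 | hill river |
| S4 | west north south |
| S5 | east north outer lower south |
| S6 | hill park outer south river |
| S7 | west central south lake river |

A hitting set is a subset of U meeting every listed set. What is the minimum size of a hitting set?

The 3 elements {west, east, river} hit every group.
The groups S2, S3, S4 are pairwise disjoint, so any hitting set needs a separate element for each — at least 3. Hence 3 is optimal.

3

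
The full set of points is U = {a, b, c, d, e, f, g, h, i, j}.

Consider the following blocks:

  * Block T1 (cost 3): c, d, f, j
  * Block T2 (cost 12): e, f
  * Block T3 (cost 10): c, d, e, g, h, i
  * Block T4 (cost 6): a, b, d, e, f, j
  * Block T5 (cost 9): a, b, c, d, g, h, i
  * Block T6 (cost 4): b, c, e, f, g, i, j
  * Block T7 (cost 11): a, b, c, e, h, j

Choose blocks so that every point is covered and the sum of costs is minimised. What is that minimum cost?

T5, T6 together cover every point (T5 ∪ T6 = {a, b, c, d, e, f, g, h, i, j}); total cost 9 + 4 = 13.
The greedy pick T6, T1, T5 costs 16; no covering selection beats 13.

13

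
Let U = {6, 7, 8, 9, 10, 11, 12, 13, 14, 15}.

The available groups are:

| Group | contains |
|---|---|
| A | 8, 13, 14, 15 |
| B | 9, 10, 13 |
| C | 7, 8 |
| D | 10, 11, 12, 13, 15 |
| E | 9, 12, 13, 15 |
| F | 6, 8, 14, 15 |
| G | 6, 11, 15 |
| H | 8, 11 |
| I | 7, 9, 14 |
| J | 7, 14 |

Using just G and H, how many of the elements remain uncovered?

Union of G, H = {6, 8, 11, 15}.
Not covered: 7, 9, 10, 12, 13, 14 — 6 elements.

6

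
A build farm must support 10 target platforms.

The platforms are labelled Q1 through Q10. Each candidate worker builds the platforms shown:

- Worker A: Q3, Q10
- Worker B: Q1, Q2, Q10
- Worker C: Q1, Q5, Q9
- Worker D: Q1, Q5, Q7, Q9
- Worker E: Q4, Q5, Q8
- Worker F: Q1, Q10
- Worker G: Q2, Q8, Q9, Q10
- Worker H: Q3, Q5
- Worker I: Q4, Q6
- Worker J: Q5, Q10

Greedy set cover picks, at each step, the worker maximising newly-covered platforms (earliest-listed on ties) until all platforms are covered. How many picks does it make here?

4

Greedy: pick D (covers 4 new) → pick G (covers 3 new) → pick I (covers 2 new) → pick A (covers 1 new). Total picks: 4.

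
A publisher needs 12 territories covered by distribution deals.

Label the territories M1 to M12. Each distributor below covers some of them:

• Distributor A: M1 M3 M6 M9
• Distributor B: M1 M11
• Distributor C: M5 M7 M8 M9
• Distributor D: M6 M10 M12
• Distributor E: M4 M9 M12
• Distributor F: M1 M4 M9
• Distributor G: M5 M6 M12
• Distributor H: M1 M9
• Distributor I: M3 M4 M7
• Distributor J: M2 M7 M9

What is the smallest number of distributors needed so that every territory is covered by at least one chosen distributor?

5

Take {B, C, D, I, J}. Their union is {M1, M2, M3, M4, M5, M6, M7, M8, M9, M10, M11, M12}, which is all 12 territories.
No 4 of the 10 distributors cover everything (all 210 combinations miss at least one territory), so 5 is optimal.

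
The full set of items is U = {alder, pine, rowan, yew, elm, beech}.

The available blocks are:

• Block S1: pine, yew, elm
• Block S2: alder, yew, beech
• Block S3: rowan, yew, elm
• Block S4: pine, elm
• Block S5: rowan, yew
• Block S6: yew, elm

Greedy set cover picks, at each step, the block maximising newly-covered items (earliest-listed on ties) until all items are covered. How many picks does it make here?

Greedy: pick S1 (covers 3 new) → pick S2 (covers 2 new) → pick S3 (covers 1 new). Total picks: 3.

3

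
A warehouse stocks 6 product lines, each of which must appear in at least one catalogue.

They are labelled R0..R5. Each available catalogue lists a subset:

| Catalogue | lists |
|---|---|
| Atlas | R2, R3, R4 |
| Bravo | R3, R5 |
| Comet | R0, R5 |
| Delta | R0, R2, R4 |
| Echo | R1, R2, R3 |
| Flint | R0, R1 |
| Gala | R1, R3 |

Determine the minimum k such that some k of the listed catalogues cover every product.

Take {Bravo, Delta, Echo}. Their union is {R0, R1, R2, R3, R4, R5}, which is all 6 products.
No 2 of the 7 catalogues cover everything (all 21 combinations miss at least one product), so 3 is optimal.

3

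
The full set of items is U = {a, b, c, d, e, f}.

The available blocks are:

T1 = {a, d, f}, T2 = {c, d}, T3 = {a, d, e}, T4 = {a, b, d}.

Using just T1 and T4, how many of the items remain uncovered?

Union of T1, T4 = {a, b, d, f}.
Not covered: c, e — 2 items.

2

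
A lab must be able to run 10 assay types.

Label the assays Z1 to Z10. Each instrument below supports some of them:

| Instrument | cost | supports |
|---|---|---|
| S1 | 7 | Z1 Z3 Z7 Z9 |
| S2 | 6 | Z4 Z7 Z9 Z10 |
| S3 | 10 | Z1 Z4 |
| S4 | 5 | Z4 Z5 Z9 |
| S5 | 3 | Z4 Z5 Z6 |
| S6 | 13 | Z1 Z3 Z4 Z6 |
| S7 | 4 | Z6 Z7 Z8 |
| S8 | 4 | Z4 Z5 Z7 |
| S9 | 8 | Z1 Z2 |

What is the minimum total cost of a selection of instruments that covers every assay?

S1, S2, S5, S7, S9 together cover every assay (S1 ∪ S2 ∪ S5 ∪ S7 ∪ S9 = {Z1, Z2, Z3, Z4, Z5, Z6, Z7, Z8, Z9, Z10}); total cost 7 + 6 + 3 + 4 + 8 = 28.
No covering selection has total cost below 28.

28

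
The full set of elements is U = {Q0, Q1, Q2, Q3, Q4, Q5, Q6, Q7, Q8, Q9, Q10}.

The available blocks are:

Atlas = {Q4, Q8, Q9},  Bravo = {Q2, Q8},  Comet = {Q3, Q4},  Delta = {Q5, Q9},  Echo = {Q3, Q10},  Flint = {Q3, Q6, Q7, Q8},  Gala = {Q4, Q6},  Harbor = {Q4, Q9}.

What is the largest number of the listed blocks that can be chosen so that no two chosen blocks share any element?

Bravo, Delta, Echo, Gala are pairwise disjoint (Bravo={Q2,Q8}; Delta={Q5,Q9}; Echo={Q3,Q10}; Gala={Q4,Q6}).
Every remaining block overlaps one of these, and no 5 of the listed blocks are pairwise disjoint, so 4 is the maximum.

4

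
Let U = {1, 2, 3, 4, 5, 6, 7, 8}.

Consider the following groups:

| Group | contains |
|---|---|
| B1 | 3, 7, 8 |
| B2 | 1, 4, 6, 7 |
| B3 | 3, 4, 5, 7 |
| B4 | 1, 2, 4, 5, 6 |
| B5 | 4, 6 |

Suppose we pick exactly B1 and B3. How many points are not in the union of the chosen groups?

3

Union of B1, B3 = {3, 4, 5, 7, 8}.
Not covered: 1, 2, 6 — 3 points.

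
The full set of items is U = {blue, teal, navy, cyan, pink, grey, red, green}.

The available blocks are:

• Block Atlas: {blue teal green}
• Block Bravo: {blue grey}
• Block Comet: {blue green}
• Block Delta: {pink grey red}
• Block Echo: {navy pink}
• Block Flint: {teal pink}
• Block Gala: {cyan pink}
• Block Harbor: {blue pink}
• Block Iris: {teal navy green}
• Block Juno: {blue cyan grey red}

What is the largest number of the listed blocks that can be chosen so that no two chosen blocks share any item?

Bravo, Gala, Iris are pairwise disjoint (Bravo={blue,grey}; Gala={cyan,pink}; Iris={teal,navy,green}).
Every remaining block overlaps one of these, and no 4 of the listed blocks are pairwise disjoint, so 3 is the maximum.

3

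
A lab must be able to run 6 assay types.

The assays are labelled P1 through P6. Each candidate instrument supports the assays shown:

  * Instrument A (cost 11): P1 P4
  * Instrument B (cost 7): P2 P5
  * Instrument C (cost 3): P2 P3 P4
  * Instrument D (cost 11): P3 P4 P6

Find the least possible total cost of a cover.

29

A, B, D together cover every assay (A ∪ B ∪ D = {P1, P2, P3, P4, P5, P6}); total cost 11 + 7 + 11 = 29.
The greedy pick C, B, A, D costs 32; no covering selection beats 29.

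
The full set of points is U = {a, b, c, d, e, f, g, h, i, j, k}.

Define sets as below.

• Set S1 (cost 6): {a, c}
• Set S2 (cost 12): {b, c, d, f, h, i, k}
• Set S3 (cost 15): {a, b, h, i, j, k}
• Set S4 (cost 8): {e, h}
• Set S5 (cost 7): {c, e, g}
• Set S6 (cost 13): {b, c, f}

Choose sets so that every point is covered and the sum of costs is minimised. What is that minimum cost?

34

S2, S3, S5 together cover every point (S2 ∪ S3 ∪ S5 = {a, b, c, d, e, f, g, h, i, j, k}); total cost 12 + 15 + 7 = 34.
The greedy pick S2, S5, S1, S3 costs 40; no covering selection beats 34.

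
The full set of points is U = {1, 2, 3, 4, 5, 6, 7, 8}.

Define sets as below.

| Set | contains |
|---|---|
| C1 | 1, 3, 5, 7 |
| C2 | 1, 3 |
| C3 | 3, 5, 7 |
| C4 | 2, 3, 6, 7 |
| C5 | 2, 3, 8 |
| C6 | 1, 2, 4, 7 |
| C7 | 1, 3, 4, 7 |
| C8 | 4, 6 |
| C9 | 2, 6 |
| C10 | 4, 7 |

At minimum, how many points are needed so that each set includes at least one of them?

3

H = {2, 3, 4} meets every set (each contains at least one member of H), and |H| = 3.
The sets C2, C9, C10 are pairwise disjoint, so any hitting set needs a separate point for each — at least 3. Hence 3 is optimal.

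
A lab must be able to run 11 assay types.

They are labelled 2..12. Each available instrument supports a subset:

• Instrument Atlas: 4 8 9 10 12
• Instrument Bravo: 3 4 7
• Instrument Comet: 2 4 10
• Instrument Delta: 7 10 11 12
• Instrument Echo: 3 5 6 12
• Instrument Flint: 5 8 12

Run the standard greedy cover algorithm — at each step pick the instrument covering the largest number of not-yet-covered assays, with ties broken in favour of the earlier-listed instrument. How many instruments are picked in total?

Greedy: pick Atlas (covers 5 new) → pick Echo (covers 3 new) → pick Delta (covers 2 new) → pick Comet (covers 1 new). Total picks: 4.

4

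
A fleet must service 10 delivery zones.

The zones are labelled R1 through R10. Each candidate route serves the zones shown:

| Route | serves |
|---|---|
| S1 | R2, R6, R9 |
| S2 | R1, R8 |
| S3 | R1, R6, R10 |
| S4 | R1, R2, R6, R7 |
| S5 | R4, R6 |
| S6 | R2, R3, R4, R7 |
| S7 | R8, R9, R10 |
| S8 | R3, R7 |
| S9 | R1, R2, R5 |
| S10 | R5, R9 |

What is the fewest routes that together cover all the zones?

4

S2 and S3 and S6 and S10 together: S2 ∪ S3 ∪ S6 ∪ S10 = {R1, R2, R3, R4, R5, R6, R7, R8, R9, R10} — every zone is covered.
No 3 of the 10 routes cover everything (all 120 combinations miss at least one zone), so 4 is optimal.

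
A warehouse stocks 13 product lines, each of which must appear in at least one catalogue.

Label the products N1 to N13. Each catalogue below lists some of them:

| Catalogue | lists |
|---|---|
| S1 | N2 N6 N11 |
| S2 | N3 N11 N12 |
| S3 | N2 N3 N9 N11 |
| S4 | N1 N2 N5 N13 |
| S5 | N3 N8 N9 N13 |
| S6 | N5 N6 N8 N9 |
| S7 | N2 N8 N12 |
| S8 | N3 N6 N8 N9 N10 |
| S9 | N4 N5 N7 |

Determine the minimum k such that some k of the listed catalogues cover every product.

4

S2 and S4 and S8 and S9 together: S2 ∪ S4 ∪ S8 ∪ S9 = {N1, N2, N3, N4, N5, N6, N7, N8, N9, N10, N11, N12, N13} — every product is covered.
No 3 of the 9 catalogues cover everything (all 84 combinations miss at least one product), so 4 is optimal.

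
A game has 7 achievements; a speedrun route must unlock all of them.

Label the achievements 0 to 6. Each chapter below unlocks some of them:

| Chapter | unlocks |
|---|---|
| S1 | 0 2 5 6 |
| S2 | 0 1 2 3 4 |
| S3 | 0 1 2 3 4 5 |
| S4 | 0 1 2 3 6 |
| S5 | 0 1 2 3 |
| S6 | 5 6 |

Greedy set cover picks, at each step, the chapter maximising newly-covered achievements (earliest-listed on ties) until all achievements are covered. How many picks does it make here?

2

Greedy: pick S3 (covers 6 new) → pick S1 (covers 1 new). Total picks: 2.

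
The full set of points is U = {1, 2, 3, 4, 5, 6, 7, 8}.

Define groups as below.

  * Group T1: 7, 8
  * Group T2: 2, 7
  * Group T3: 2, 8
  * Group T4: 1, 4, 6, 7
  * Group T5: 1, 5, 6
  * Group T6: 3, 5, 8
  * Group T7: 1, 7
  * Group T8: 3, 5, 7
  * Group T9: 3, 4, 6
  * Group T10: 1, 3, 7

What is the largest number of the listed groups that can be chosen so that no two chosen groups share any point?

T3, T7, T9 are pairwise disjoint (T3={2,8}; T7={1,7}; T9={3,4,6}).
Every remaining group overlaps one of these, and no 4 of the listed groups are pairwise disjoint, so 3 is the maximum.

3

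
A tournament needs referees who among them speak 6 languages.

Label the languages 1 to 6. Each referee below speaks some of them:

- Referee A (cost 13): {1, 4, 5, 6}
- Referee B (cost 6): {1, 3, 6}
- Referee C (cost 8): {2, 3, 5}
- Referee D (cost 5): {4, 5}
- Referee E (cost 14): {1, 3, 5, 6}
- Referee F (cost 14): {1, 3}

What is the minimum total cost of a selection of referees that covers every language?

19

B, C, D together cover every language (B ∪ C ∪ D = {1, 2, 3, 4, 5, 6}); total cost 6 + 8 + 5 = 19.
No covering selection has total cost below 19.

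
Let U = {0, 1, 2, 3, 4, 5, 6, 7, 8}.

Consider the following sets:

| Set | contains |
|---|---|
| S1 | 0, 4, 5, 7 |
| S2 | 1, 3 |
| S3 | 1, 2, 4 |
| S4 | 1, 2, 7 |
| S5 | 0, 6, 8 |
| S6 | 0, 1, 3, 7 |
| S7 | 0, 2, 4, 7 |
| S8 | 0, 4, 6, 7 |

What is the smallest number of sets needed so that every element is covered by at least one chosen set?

S1 and S2 and S4 and S5 together: S1 ∪ S2 ∪ S4 ∪ S5 = {0, 1, 2, 3, 4, 5, 6, 7, 8} — every element is covered.
Only S1 contains 5, so S1 is forced; the remaining 5 elements need at least 3 more sets (each remaining set adds at most 2) — so at least 4 sets are needed, and 4 is optimal.

4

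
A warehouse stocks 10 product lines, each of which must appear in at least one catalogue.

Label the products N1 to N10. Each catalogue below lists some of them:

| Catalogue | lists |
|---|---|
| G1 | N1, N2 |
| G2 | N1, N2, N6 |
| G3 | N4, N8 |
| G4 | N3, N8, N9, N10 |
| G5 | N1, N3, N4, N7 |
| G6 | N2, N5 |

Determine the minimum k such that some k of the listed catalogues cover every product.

G2 and G4 and G5 and G6 together: G2 ∪ G4 ∪ G5 ∪ G6 = {N1, N2, N3, N4, N5, N6, N7, N8, N9, N10} — every product is covered.
No 3 of the 6 catalogues cover everything (all 20 combinations miss at least one product), so 4 is optimal.

4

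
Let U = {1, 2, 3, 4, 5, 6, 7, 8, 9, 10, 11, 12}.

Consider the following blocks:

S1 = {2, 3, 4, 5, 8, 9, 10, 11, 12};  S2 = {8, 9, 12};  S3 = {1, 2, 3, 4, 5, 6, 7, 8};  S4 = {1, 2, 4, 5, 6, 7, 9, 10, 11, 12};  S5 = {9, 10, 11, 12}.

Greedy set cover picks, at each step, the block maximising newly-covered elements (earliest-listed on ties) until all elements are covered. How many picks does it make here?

2

Greedy: pick S4 (covers 10 new) → pick S1 (covers 2 new). Total picks: 2.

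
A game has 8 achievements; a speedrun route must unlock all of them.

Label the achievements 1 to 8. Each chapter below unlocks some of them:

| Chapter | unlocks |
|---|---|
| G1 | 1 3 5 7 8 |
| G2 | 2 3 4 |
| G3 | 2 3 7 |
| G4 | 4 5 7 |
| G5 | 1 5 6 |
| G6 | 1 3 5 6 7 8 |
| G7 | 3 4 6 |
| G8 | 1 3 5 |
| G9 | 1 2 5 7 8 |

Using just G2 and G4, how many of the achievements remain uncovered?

3

Union of G2, G4 = {2, 3, 4, 5, 7}.
Not covered: 1, 6, 8 — 3 achievements.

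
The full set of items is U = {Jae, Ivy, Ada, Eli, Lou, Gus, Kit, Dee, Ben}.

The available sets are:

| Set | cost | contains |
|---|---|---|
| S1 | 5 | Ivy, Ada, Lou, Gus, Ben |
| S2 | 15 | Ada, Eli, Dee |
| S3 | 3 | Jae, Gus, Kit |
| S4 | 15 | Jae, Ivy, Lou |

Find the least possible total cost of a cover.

23

S1, S2, S3 together cover every item (S1 ∪ S2 ∪ S3 = {Jae, Ivy, Ada, Eli, Lou, Gus, Kit, Dee, Ben}); total cost 5 + 15 + 3 = 23.
No covering selection has total cost below 23.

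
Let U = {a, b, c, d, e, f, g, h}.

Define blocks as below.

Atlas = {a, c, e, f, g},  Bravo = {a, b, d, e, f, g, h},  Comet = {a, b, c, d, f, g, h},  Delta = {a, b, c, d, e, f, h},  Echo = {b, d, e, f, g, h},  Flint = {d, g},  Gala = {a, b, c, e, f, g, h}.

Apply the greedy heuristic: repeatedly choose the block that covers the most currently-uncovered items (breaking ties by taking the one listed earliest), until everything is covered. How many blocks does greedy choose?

2

Greedy: pick Bravo (covers 7 new) → pick Atlas (covers 1 new). Total picks: 2.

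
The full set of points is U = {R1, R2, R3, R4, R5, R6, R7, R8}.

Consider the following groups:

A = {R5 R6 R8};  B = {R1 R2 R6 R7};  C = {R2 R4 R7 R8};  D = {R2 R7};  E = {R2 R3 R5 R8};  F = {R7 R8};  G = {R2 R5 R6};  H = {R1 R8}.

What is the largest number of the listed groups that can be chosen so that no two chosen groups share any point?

A, D are pairwise disjoint (A={R5,R6,R8}; D={R2,R7}).
Every remaining group overlaps one of these, and no 3 of the listed groups are pairwise disjoint, so 2 is the maximum.

2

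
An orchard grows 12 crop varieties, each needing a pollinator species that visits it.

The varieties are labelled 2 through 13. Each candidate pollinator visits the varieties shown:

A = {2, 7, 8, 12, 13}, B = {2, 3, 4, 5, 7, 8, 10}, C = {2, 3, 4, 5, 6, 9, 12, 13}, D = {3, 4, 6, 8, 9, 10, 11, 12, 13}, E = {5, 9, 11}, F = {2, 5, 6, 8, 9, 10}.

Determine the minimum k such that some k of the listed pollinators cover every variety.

B and D together: B ∪ D = {2, 3, 4, 5, 6, 7, 8, 9, 10, 11, 12, 13} — every variety is covered.
No single pollinator has all 12 varieties (the largest, D, has 9), so 2 is optimal.

2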